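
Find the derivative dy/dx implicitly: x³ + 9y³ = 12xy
Differentiate the relation implicitly: treat y = y(x) and apply the chain rule, so every y-derivative picks up a y' = dy/dx factor.

With everything moved to the left-hand side, differentiate term by term:
  d/dx[x^3] = 3x^2
  d/dx[-12xy] = -12x·y' - 12y
  d/dx[9y^3] = 27y^2·y'

Separating the contributions that come from x directly and those that come through y:
  without y':      3x^2 - 12y
  multiplying y':  -12x + 27y^2

so (3x^2 - 12y) + (-12x + 27y^2)·y' = 0, and therefore
  dy/dx = -(3x^2 - 12y)/(-12x + 27y^2) = (x^2 - 4y)/(4x - 9y^2)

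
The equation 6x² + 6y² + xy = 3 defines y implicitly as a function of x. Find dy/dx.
Apply d/dx to both sides, remembering that y depends on x. Each occurrence of y therefore brings in a y' = dy/dx via the chain rule.

With F(x, y) equal to the left-hand side minus the right, differentiate F term by term:
  d/dx[6x^2] = 12x
  d/dx[xy] = x·y' + y
  d/dx[6y^2] = 12y·y'
  d/dx[-3] = 0
Adding these up, d/dx[F] = 0 becomes
  (12x + y) + (x + 12y)·y' = 0,
so isolating y',
  dy/dx = -(12x + y)/(x + 12y) = (-12x - y)/(x + 12y)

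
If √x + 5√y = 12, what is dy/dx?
Take d/dx of both sides. Since y is implicitly a function of x, the chain rule attaches a y' = dy/dx factor whenever we differentiate through y.

Set F(x, y) = (left side) − (right side), so the curve is F = 0. Differentiating each term of F:
  d/dx[√(x)] = 1/(2√(x))
  d/dx[5√(y)] = 5·y'/(2√(y))
  d/dx[-12] = 0

Collecting, the y'-free part is the partial derivative in x and the y' coefficient is the partial derivative in y:
  ∂F/∂x = 1/(2√(x))
  ∂F/∂y = 5/(2√(y))

so d/dx[F(x, y(x))] = ∂F/∂x + (∂F/∂y)·y' = 0. Rearranging,
  dy/dx = -(∂F/∂x)/(∂F/∂y) = -(1/(2√(x)))/(5/(2√(y))) = -√(y)/(5√(x))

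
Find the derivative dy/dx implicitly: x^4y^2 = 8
Differentiate both sides with respect to x, treating y as y(x). By the chain rule, any term containing y contributes a factor of y' = dy/dx when we differentiate it.

Move every term to one side and write the relation as F(x, y) = 0. Term by term,
  d/dx[x^4y^2] = 2x^4y·y' + 4x^3y^2
  d/dx[-8] = 0

The pieces without y' make up ∂F/∂x and the coefficient of y' is ∂F/∂y:
  ∂F/∂x = 4x^3y^2,
  ∂F/∂y = 2x^4y.

Since d/dx[F] = ∂F/∂x + (∂F/∂y)·y' = 0, solve for y':
  (∂F/∂y)·y' = -∂F/∂x
  dy/dx = -(∂F/∂x)/(∂F/∂y) = -(4x^3y^2)/(2x^4y) = -2y/x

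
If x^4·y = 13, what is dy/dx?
Differentiate the relation implicitly: treat y = y(x) and apply the chain rule, so every y-derivative picks up a y' = dy/dx factor.

With everything moved to the left-hand side, differentiate term by term:
  d/dx[x^4y] = x^4·y' + 4x^3y
  d/dx[-13] = 0

Separating the contributions that come from x directly and those that come through y:
  without y':      4x^3y
  multiplying y':  x^4

so (4x^3y) + (x^4)·y' = 0, and therefore
  dy/dx = -(4x^3y)/(x^4) = -4y/x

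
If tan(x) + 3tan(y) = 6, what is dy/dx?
Apply d/dx to both sides, remembering that y depends on x. Each occurrence of y therefore brings in a y' = dy/dx via the chain rule.

With F(x, y) equal to the left-hand side minus the right, differentiate F term by term:
  d/dx[tan(x)] = tan(x)^2 + 1
  d/dx[3tan(y)] = 3·y'(tan(y)^2 + 1)
  d/dx[-6] = 0
Adding these up, d/dx[F] = 0 becomes
  (tan(x)^2 + 1) + (3tan(y)^2 + 3)·y' = 0,
so isolating y',
  dy/dx = -(tan(x)^2 + 1)/(3tan(y)^2 + 3) = -cos(y)^2/(3cos(x)^2)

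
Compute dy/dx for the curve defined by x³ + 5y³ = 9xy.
Apply d/dx to both sides, remembering that y depends on x. Each occurrence of y therefore brings in a y' = dy/dx via the chain rule.

With F(x, y) equal to the left-hand side minus the right, differentiate F term by term:
  d/dx[x^3] = 3x^2
  d/dx[-9xy] = -9x·y' - 9y
  d/dx[5y^3] = 15y^2·y'
Adding these up, d/dx[F] = 0 becomes
  (3x^2 - 9y) + (-9x + 15y^2)·y' = 0,
so isolating y',
  dy/dx = -(3x^2 - 9y)/(-9x + 15y^2) = (x^2 - 3y)/(3x - 5y^2)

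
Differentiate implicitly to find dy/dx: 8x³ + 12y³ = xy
Apply d/dx to both sides, remembering that y depends on x. Each occurrence of y therefore brings in a y' = dy/dx via the chain rule.

With F(x, y) equal to the left-hand side minus the right, differentiate F term by term:
  d/dx[8x^3] = 24x^2
  d/dx[-xy] = -x·y' - y
  d/dx[12y^3] = 36y^2·y'
Adding these up, d/dx[F] = 0 becomes
  (24x^2 - y) + (-x + 36y^2)·y' = 0,
so isolating y',
  dy/dx = -(24x^2 - y)/(-x + 36y^2) = (24x^2 - y)/(x - 36y^2)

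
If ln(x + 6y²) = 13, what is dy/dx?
Differentiate the relation implicitly: treat y = y(x) and apply the chain rule, so every y-derivative picks up a y' = dy/dx factor.

With everything moved to the left-hand side, differentiate term by term:
  d/dx[ln(x + 6y^2)] = (12y·y' + 1)/(x + 6y^2)
  d/dx[-13] = 0

Separating the contributions that come from x directly and those that come through y:
  without y':      1/(x + 6y^2)
  multiplying y':  12y/(x + 6y^2)

so (1/(x + 6y^2)) + (12y/(x + 6y^2))·y' = 0, and therefore
  dy/dx = -(1/(x + 6y^2))/(12y/(x + 6y^2)) = -1/(12y)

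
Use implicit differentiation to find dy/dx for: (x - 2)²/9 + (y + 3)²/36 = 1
Differentiate the relation implicitly: treat y = y(x) and apply the chain rule, so every y-derivative picks up a y' = dy/dx factor.

With everything moved to the left-hand side, differentiate term by term:
  d/dx[(x - 2)^2/9] = 2x/9 - 4/9
  d/dx[(y + 3)^2/36] = y'(y + 3)/18
  d/dx[-1] = 0

Separating the contributions that come from x directly and those that come through y:
  without y':      2x/9 - 4/9
  multiplying y':  y/18 + 1/6

so (2x/9 - 4/9) + (y/18 + 1/6)·y' = 0, and therefore
  dy/dx = -(2x/9 - 4/9)/(y/18 + 1/6)
        = -(2(x - 2)/9)/((y + 3)/18) = 4(2 - x)/(y + 3)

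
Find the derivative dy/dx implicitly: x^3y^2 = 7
Differentiate the relation implicitly: treat y = y(x) and apply the chain rule, so every y-derivative picks up a y' = dy/dx factor.

With everything moved to the left-hand side, differentiate term by term:
  d/dx[x^3y^2] = 2x^3y·y' + 3x^2y^2
  d/dx[-7] = 0

Separating the contributions that come from x directly and those that come through y:
  without y':      3x^2y^2
  multiplying y':  2x^3y

so (3x^2y^2) + (2x^3y)·y' = 0, and therefore
  dy/dx = -(3x^2y^2)/(2x^3y) = -3y/(2x)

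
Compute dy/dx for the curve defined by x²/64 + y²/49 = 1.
Differentiate the relation implicitly: treat y = y(x) and apply the chain rule, so every y-derivative picks up a y' = dy/dx factor.

With everything moved to the left-hand side, differentiate term by term:
  d/dx[x^2/64] = x/32
  d/dx[y^2/49] = 2y·y'/49
  d/dx[-1] = 0

Separating the contributions that come from x directly and those that come through y:
  without y':      x/32
  multiplying y':  2y/49

so (x/32) + (2y/49)·y' = 0, and therefore
  dy/dx = -(x/32)/(2y/49) = -49x/(64y)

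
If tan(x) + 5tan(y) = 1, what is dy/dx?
Differentiate the relation implicitly: treat y = y(x) and apply the chain rule, so every y-derivative picks up a y' = dy/dx factor.

With everything moved to the left-hand side, differentiate term by term:
  d/dx[tan(x)] = tan(x)^2 + 1
  d/dx[5tan(y)] = 5·y'(tan(y)^2 + 1)
  d/dx[-1] = 0

Separating the contributions that come from x directly and those that come through y:
  without y':      tan(x)^2 + 1
  multiplying y':  5tan(y)^2 + 5

so (tan(x)^2 + 1) + (5tan(y)^2 + 5)·y' = 0, and therefore
  dy/dx = -(tan(x)^2 + 1)/(5tan(y)^2 + 5) = -cos(y)^2/(5cos(x)^2)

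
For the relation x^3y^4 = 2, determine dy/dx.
Differentiate both sides with respect to x, treating y as y(x). By the chain rule, any term containing y contributes a factor of y' = dy/dx when we differentiate it.

Move every term to one side and write the relation as F(x, y) = 0. Term by term,
  d/dx[x^3y^4] = 4x^3y^3·y' + 3x^2y^4
  d/dx[-2] = 0

The pieces without y' make up ∂F/∂x and the coefficient of y' is ∂F/∂y:
  ∂F/∂x = 3x^2y^4,
  ∂F/∂y = 4x^3y^3.

Since d/dx[F] = ∂F/∂x + (∂F/∂y)·y' = 0, solve for y':
  (∂F/∂y)·y' = -∂F/∂x
  dy/dx = -(∂F/∂x)/(∂F/∂y) = -(3x^2y^4)/(4x^3y^3) = -3y/(4x)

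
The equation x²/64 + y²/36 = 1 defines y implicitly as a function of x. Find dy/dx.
Differentiate both sides with respect to x, treating y as y(x). By the chain rule, any term containing y contributes a factor of y' = dy/dx when we differentiate it.

Move every term to one side and write the relation as F(x, y) = 0. Term by term,
  d/dx[x^2/64] = x/32
  d/dx[y^2/36] = y·y'/18
  d/dx[-1] = 0

The pieces without y' make up ∂F/∂x and the coefficient of y' is ∂F/∂y:
  ∂F/∂x = x/32,
  ∂F/∂y = y/18.

Since d/dx[F] = ∂F/∂x + (∂F/∂y)·y' = 0, solve for y':
  (∂F/∂y)·y' = -∂F/∂x
  dy/dx = -(∂F/∂x)/(∂F/∂y) = -(x/32)/(y/18) = -9x/(16y)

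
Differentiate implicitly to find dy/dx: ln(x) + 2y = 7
Apply d/dx to both sides, remembering that y depends on x. Each occurrence of y therefore brings in a y' = dy/dx via the chain rule.

With F(x, y) equal to the left-hand side minus the right, differentiate F term by term:
  d/dx[2y] = 2·y'
  d/dx[ln(x)] = 1/x
  d/dx[-7] = 0
Adding these up, d/dx[F] = 0 becomes
  (1/x) + (2)·y' = 0,
so isolating y',
  dy/dx = -(1/x)/(2) = -1/(2x)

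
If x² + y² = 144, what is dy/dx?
Take d/dx of both sides. Since y is implicitly a function of x, the chain rule attaches a y' = dy/dx factor whenever we differentiate through y.

Set F(x, y) = (left side) − (right side), so the curve is F = 0. Differentiating each term of F:
  d/dx[x^2] = 2x
  d/dx[y^2] = 2y·y'
  d/dx[-144] = 0

Collecting, the y'-free part is the partial derivative in x and the y' coefficient is the partial derivative in y:
  ∂F/∂x = 2x
  ∂F/∂y = 2y

so d/dx[F(x, y(x))] = ∂F/∂x + (∂F/∂y)·y' = 0. Rearranging,
  dy/dx = -(∂F/∂x)/(∂F/∂y) = -(2x)/(2y) = -x/y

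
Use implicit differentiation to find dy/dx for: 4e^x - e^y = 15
Apply d/dx to both sides, remembering that y depends on x. Each occurrence of y therefore brings in a y' = dy/dx via the chain rule.

With F(x, y) equal to the left-hand side minus the right, differentiate F term by term:
  d/dx[4e^(x)] = 4e^(x)
  d/dx[-e^(y)] = -y'·e^(y)
  d/dx[-15] = 0
Adding these up, d/dx[F] = 0 becomes
  (4e^(x)) + (-e^(y))·y' = 0,
so isolating y',
  dy/dx = -(4e^(x))/(-e^(y)) = 4e^(x - y)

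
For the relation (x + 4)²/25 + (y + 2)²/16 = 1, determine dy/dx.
Apply d/dx to both sides, remembering that y depends on x. Each occurrence of y therefore brings in a y' = dy/dx via the chain rule.

With F(x, y) equal to the left-hand side minus the right, differentiate F term by term:
  d/dx[(x + 4)^2/25] = 2x/25 + 8/25
  d/dx[(y + 2)^2/16] = y'(y + 2)/8
  d/dx[-1] = 0
Adding these up, d/dx[F] = 0 becomes
  (2x/25 + 8/25) + (y/8 + 1/4)·y' = 0,
so isolating y',
  dy/dx = -(2x/25 + 8/25)/(y/8 + 1/4)
        = -(2(x + 4)/25)/((y + 2)/8) = 16(-x - 4)/(25(y + 2))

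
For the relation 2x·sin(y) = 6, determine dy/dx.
Differentiate both sides with respect to x, treating y as y(x). By the chain rule, any term containing y contributes a factor of y' = dy/dx when we differentiate it.

Move every term to one side and write the relation as F(x, y) = 0. Term by term,
  d/dx[2x·sin(y)] = 2x·y'·cos(y) + 2sin(y)
  d/dx[-6] = 0

The pieces without y' make up ∂F/∂x and the coefficient of y' is ∂F/∂y:
  ∂F/∂x = 2sin(y),
  ∂F/∂y = 2x·cos(y).

Since d/dx[F] = ∂F/∂x + (∂F/∂y)·y' = 0, solve for y':
  (∂F/∂y)·y' = -∂F/∂x
  dy/dx = -(∂F/∂x)/(∂F/∂y) = -(2sin(y))/(2x·cos(y)) = -tan(y)/x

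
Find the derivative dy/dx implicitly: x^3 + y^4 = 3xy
Differentiate the relation implicitly: treat y = y(x) and apply the chain rule, so every y-derivative picks up a y' = dy/dx factor.

With everything moved to the left-hand side, differentiate term by term:
  d/dx[x^3] = 3x^2
  d/dx[-3xy] = -3x·y' - 3y
  d/dx[y^4] = 4y^3·y'

Separating the contributions that come from x directly and those that come through y:
  without y':      3x^2 - 3y
  multiplying y':  -3x + 4y^3

so (3x^2 - 3y) + (-3x + 4y^3)·y' = 0, and therefore
  dy/dx = -(3x^2 - 3y)/(-3x + 4y^3) = 3(x^2 - y)/(3x - 4y^3)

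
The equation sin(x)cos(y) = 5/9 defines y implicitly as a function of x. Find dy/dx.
Take d/dx of both sides. Since y is implicitly a function of x, the chain rule attaches a y' = dy/dx factor whenever we differentiate through y.

Set F(x, y) = (left side) − (right side), so the curve is F = 0. Differentiating each term of F:
  d/dx[sin(x)·cos(y)] = -y'·sin(x)·sin(y) + cos(x)·cos(y)
  d/dx[-5/9] = 0

Collecting, the y'-free part is the partial derivative in x and the y' coefficient is the partial derivative in y:
  ∂F/∂x = cos(x)·cos(y)
  ∂F/∂y = -sin(x)·sin(y)

so d/dx[F(x, y(x))] = ∂F/∂x + (∂F/∂y)·y' = 0. Rearranging,
  dy/dx = -(∂F/∂x)/(∂F/∂y) = -(cos(x)·cos(y))/(-sin(x)·sin(y)) = 1/(tan(x)·tan(y))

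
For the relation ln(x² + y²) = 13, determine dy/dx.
Apply d/dx to both sides, remembering that y depends on x. Each occurrence of y therefore brings in a y' = dy/dx via the chain rule.

With F(x, y) equal to the left-hand side minus the right, differentiate F term by term:
  d/dx[ln(x^2 + y^2)] = (2x + 2y·y')/(x^2 + y^2)
  d/dx[-13] = 0
Adding these up, d/dx[F] = 0 becomes
  (2x/(x^2 + y^2)) + (2y/(x^2 + y^2))·y' = 0,
so isolating y',
  dy/dx = -(2x/(x^2 + y^2))/(2y/(x^2 + y^2)) = -x/y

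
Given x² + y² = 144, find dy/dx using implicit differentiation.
Differentiate the relation implicitly: treat y = y(x) and apply the chain rule, so every y-derivative picks up a y' = dy/dx factor.

With everything moved to the left-hand side, differentiate term by term:
  d/dx[x^2] = 2x
  d/dx[y^2] = 2y·y'
  d/dx[-144] = 0

Separating the contributions that come from x directly and those that come through y:
  without y':      2x
  multiplying y':  2y

so (2x) + (2y)·y' = 0, and therefore
  dy/dx = -(2x)/(2y) = -x/y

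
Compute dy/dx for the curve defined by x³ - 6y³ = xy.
Differentiate the relation implicitly: treat y = y(x) and apply the chain rule, so every y-derivative picks up a y' = dy/dx factor.

With everything moved to the left-hand side, differentiate term by term:
  d/dx[x^3] = 3x^2
  d/dx[-xy] = -x·y' - y
  d/dx[-6y^3] = -18y^2·y'

Separating the contributions that come from x directly and those that come through y:
  without y':      3x^2 - y
  multiplying y':  -x - 18y^2

so (3x^2 - y) + (-x - 18y^2)·y' = 0, and therefore
  dy/dx = -(3x^2 - y)/(-x - 18y^2) = (3x^2 - y)/(x + 18y^2)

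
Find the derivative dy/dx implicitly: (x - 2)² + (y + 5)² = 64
Differentiate both sides with respect to x, treating y as y(x). By the chain rule, any term containing y contributes a factor of y' = dy/dx when we differentiate it.

Move every term to one side and write the relation as F(x, y) = 0. Term by term,
  d/dx[(x - 2)^2] = 2x - 4
  d/dx[(y + 5)^2] = 2·y'(y + 5)
  d/dx[-64] = 0

The pieces without y' make up ∂F/∂x and the coefficient of y' is ∂F/∂y:
  ∂F/∂x = 2x - 4,
  ∂F/∂y = 2y + 10.

Since d/dx[F] = ∂F/∂x + (∂F/∂y)·y' = 0, solve for y':
  (∂F/∂y)·y' = -∂F/∂x
  dy/dx = -(∂F/∂x)/(∂F/∂y) = -(2x - 4)/(2y + 10) = (2 - x)/(y + 5)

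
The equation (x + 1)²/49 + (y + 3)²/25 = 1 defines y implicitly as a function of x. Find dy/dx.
Differentiate both sides with respect to x, treating y as y(x). By the chain rule, any term containing y contributes a factor of y' = dy/dx when we differentiate it.

Move every term to one side and write the relation as F(x, y) = 0. Term by term,
  d/dx[(x + 1)^2/49] = 2x/49 + 2/49
  d/dx[(y + 3)^2/25] = 2·y'(y + 3)/25
  d/dx[-1] = 0

The pieces without y' make up ∂F/∂x and the coefficient of y' is ∂F/∂y:
  ∂F/∂x = 2x/49 + 2/49,
  ∂F/∂y = 2y/25 + 6/25.

Since d/dx[F] = ∂F/∂x + (∂F/∂y)·y' = 0, solve for y':
  (∂F/∂y)·y' = -∂F/∂x
  dy/dx = -(∂F/∂x)/(∂F/∂y) = -(2x/49 + 2/49)/(2y/25 + 6/25)
        = -(2(x + 1)/49)/(2(y + 3)/25) = 25(-x - 1)/(49(y + 3))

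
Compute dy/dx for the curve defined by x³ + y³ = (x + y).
Differentiate the relation implicitly: treat y = y(x) and apply the chain rule, so every y-derivative picks up a y' = dy/dx factor.

With everything moved to the left-hand side, differentiate term by term:
  d/dx[x^3] = 3x^2
  d/dx[-x] = -1
  d/dx[y^3] = 3y^2·y'
  d/dx[-y] = -y'

Separating the contributions that come from x directly and those that come through y:
  without y':      3x^2 - 1
  multiplying y':  3y^2 - 1

so (3x^2 - 1) + (3y^2 - 1)·y' = 0, and therefore
  dy/dx = -(3x^2 - 1)/(3y^2 - 1) = (1 - 3x^2)/(3y^2 - 1)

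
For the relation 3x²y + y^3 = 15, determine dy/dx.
Differentiate both sides with respect to x, treating y as y(x). By the chain rule, any term containing y contributes a factor of y' = dy/dx when we differentiate it.

Move every term to one side and write the relation as F(x, y) = 0. Term by term,
  d/dx[3x^2y] = 3x^2·y' + 6xy
  d/dx[y^3] = 3y^2·y'
  d/dx[-15] = 0

The pieces without y' make up ∂F/∂x and the coefficient of y' is ∂F/∂y:
  ∂F/∂x = 6xy,
  ∂F/∂y = 3x^2 + 3y^2.

Since d/dx[F] = ∂F/∂x + (∂F/∂y)·y' = 0, solve for y':
  (∂F/∂y)·y' = -∂F/∂x
  dy/dx = -(∂F/∂x)/(∂F/∂y) = -(6xy)/(3x^2 + 3y^2) = -2xy/(x^2 + y^2)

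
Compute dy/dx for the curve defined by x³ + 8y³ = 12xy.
Differentiate both sides with respect to x, treating y as y(x). By the chain rule, any term containing y contributes a factor of y' = dy/dx when we differentiate it.

Move every term to one side and write the relation as F(x, y) = 0. Term by term,
  d/dx[x^3] = 3x^2
  d/dx[-12xy] = -12x·y' - 12y
  d/dx[8y^3] = 24y^2·y'

The pieces without y' make up ∂F/∂x and the coefficient of y' is ∂F/∂y:
  ∂F/∂x = 3x^2 - 12y,
  ∂F/∂y = -12x + 24y^2.

Since d/dx[F] = ∂F/∂x + (∂F/∂y)·y' = 0, solve for y':
  (∂F/∂y)·y' = -∂F/∂x
  dy/dx = -(∂F/∂x)/(∂F/∂y) = -(3x^2 - 12y)/(-12x + 24y^2) = (x^2/4 - y)/(x - 2y^2)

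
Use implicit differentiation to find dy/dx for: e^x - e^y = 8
Take d/dx of both sides. Since y is implicitly a function of x, the chain rule attaches a y' = dy/dx factor whenever we differentiate through y.

Set F(x, y) = (left side) − (right side), so the curve is F = 0. Differentiating each term of F:
  d/dx[e^(x)] = e^(x)
  d/dx[-e^(y)] = -y'·e^(y)
  d/dx[-8] = 0

Collecting, the y'-free part is the partial derivative in x and the y' coefficient is the partial derivative in y:
  ∂F/∂x = e^(x)
  ∂F/∂y = -e^(y)

so d/dx[F(x, y(x))] = ∂F/∂x + (∂F/∂y)·y' = 0. Rearranging,
  dy/dx = -(∂F/∂x)/(∂F/∂y) = -(e^(x))/(-e^(y)) = e^(x - y)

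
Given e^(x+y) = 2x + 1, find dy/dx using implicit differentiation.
Differentiate both sides with respect to x, treating y as y(x). By the chain rule, any term containing y contributes a factor of y' = dy/dx when we differentiate it.

Move every term to one side and write the relation as F(x, y) = 0. Term by term,
  d/dx[-2x] = -2
  d/dx[e^(x + y)] = (y' + 1)·e^(x + y)
  d/dx[-1] = 0

The pieces without y' make up ∂F/∂x and the coefficient of y' is ∂F/∂y:
  ∂F/∂x = e^(x + y) - 2,
  ∂F/∂y = e^(x + y).

Since d/dx[F] = ∂F/∂x + (∂F/∂y)·y' = 0, solve for y':
  (∂F/∂y)·y' = -∂F/∂x
  dy/dx = -(∂F/∂x)/(∂F/∂y) = -(e^(x + y) - 2)/(e^(x + y)) = 2e^(-x - y) - 1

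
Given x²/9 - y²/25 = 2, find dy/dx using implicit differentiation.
Differentiate the relation implicitly: treat y = y(x) and apply the chain rule, so every y-derivative picks up a y' = dy/dx factor.

With everything moved to the left-hand side, differentiate term by term:
  d/dx[x^2/9] = 2x/9
  d/dx[-y^2/25] = -2y·y'/25
  d/dx[-2] = 0

Separating the contributions that come from x directly and those that come through y:
  without y':      2x/9
  multiplying y':  -2y/25

so (2x/9) + (-2y/25)·y' = 0, and therefore
  dy/dx = -(2x/9)/(-2y/25) = 25x/(9y)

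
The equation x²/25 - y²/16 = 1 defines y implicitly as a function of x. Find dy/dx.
Take d/dx of both sides. Since y is implicitly a function of x, the chain rule attaches a y' = dy/dx factor whenever we differentiate through y.

Set F(x, y) = (left side) − (right side), so the curve is F = 0. Differentiating each term of F:
  d/dx[x^2/25] = 2x/25
  d/dx[-y^2/16] = -y·y'/8
  d/dx[-1] = 0

Collecting, the y'-free part is the partial derivative in x and the y' coefficient is the partial derivative in y:
  ∂F/∂x = 2x/25
  ∂F/∂y = -y/8

so d/dx[F(x, y(x))] = ∂F/∂x + (∂F/∂y)·y' = 0. Rearranging,
  dy/dx = -(∂F/∂x)/(∂F/∂y) = -(2x/25)/(-y/8) = 16x/(25y)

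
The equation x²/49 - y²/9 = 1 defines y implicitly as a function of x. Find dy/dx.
Take d/dx of both sides. Since y is implicitly a function of x, the chain rule attaches a y' = dy/dx factor whenever we differentiate through y.

Set F(x, y) = (left side) − (right side), so the curve is F = 0. Differentiating each term of F:
  d/dx[x^2/49] = 2x/49
  d/dx[-y^2/9] = -2y·y'/9
  d/dx[-1] = 0

Collecting, the y'-free part is the partial derivative in x and the y' coefficient is the partial derivative in y:
  ∂F/∂x = 2x/49
  ∂F/∂y = -2y/9

so d/dx[F(x, y(x))] = ∂F/∂x + (∂F/∂y)·y' = 0. Rearranging,
  dy/dx = -(∂F/∂x)/(∂F/∂y) = -(2x/49)/(-2y/9) = 9x/(49y)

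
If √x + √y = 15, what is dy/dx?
Differentiate the relation implicitly: treat y = y(x) and apply the chain rule, so every y-derivative picks up a y' = dy/dx factor.

With everything moved to the left-hand side, differentiate term by term:
  d/dx[√(x)] = 1/(2√(x))
  d/dx[√(y)] = y'/(2√(y))
  d/dx[-15] = 0

Separating the contributions that come from x directly and those that come through y:
  without y':      1/(2√(x))
  multiplying y':  1/(2√(y))

so (1/(2√(x))) + (1/(2√(y)))·y' = 0, and therefore
  dy/dx = -(1/(2√(x)))/(1/(2√(y))) = -√(y)/√(x)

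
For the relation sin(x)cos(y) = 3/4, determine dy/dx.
Apply d/dx to both sides, remembering that y depends on x. Each occurrence of y therefore brings in a y' = dy/dx via the chain rule.

With F(x, y) equal to the left-hand side minus the right, differentiate F term by term:
  d/dx[sin(x)·cos(y)] = -y'·sin(x)·sin(y) + cos(x)·cos(y)
  d/dx[-3/4] = 0
Adding these up, d/dx[F] = 0 becomes
  (cos(x)·cos(y)) + (-sin(x)·sin(y))·y' = 0,
so isolating y',
  dy/dx = -(cos(x)·cos(y))/(-sin(x)·sin(y)) = 1/(tan(x)·tan(y))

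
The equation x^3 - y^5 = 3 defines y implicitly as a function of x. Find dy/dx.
Apply d/dx to both sides, remembering that y depends on x. Each occurrence of y therefore brings in a y' = dy/dx via the chain rule.

With F(x, y) equal to the left-hand side minus the right, differentiate F term by term:
  d/dx[x^3] = 3x^2
  d/dx[-y^5] = -5y^4·y'
  d/dx[-3] = 0
Adding these up, d/dx[F] = 0 becomes
  (3x^2) + (-5y^4)·y' = 0,
so isolating y',
  dy/dx = -(3x^2)/(-5y^4) = 3x^2/(5y^4)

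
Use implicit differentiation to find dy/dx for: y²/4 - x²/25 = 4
Differentiate the relation implicitly: treat y = y(x) and apply the chain rule, so every y-derivative picks up a y' = dy/dx factor.

With everything moved to the left-hand side, differentiate term by term:
  d/dx[-x^2/25] = -2x/25
  d/dx[y^2/4] = y·y'/2
  d/dx[-4] = 0

Separating the contributions that come from x directly and those that come through y:
  without y':      -2x/25
  multiplying y':  y/2

so (-2x/25) + (y/2)·y' = 0, and therefore
  dy/dx = -(-2x/25)/(y/2) = 4x/(25y)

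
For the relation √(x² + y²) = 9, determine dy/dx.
Take d/dx of both sides. Since y is implicitly a function of x, the chain rule attaches a y' = dy/dx factor whenever we differentiate through y.

Set F(x, y) = (left side) − (right side), so the curve is F = 0. Differentiating each term of F:
  d/dx[√(x^2 + y^2)] = (x + y·y')/√(x^2 + y^2)
  d/dx[-9] = 0

Collecting, the y'-free part is the partial derivative in x and the y' coefficient is the partial derivative in y:
  ∂F/∂x = x/√(x^2 + y^2)
  ∂F/∂y = y/√(x^2 + y^2)

so d/dx[F(x, y(x))] = ∂F/∂x + (∂F/∂y)·y' = 0. Rearranging,
  dy/dx = -(∂F/∂x)/(∂F/∂y) = -(x/√(x^2 + y^2))/(y/√(x^2 + y^2)) = -x/y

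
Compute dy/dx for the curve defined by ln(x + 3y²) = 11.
Differentiate the relation implicitly: treat y = y(x) and apply the chain rule, so every y-derivative picks up a y' = dy/dx factor.

With everything moved to the left-hand side, differentiate term by term:
  d/dx[ln(x + 3y^2)] = (6y·y' + 1)/(x + 3y^2)
  d/dx[-11] = 0

Separating the contributions that come from x directly and those that come through y:
  without y':      1/(x + 3y^2)
  multiplying y':  6y/(x + 3y^2)

so (1/(x + 3y^2)) + (6y/(x + 3y^2))·y' = 0, and therefore
  dy/dx = -(1/(x + 3y^2))/(6y/(x + 3y^2)) = -1/(6y)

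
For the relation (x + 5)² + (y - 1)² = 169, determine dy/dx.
Differentiate both sides with respect to x, treating y as y(x). By the chain rule, any term containing y contributes a factor of y' = dy/dx when we differentiate it.

Move every term to one side and write the relation as F(x, y) = 0. Term by term,
  d/dx[(x + 5)^2] = 2x + 10
  d/dx[(y - 1)^2] = 2·y'(y - 1)
  d/dx[-169] = 0

The pieces without y' make up ∂F/∂x and the coefficient of y' is ∂F/∂y:
  ∂F/∂x = 2x + 10,
  ∂F/∂y = 2y - 2.

Since d/dx[F] = ∂F/∂x + (∂F/∂y)·y' = 0, solve for y':
  (∂F/∂y)·y' = -∂F/∂x
  dy/dx = -(∂F/∂x)/(∂F/∂y) = -(2x + 10)/(2y - 2) = (-x - 5)/(y - 1)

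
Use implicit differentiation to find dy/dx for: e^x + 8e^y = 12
Differentiate both sides with respect to x, treating y as y(x). By the chain rule, any term containing y contributes a factor of y' = dy/dx when we differentiate it.

Move every term to one side and write the relation as F(x, y) = 0. Term by term,
  d/dx[e^(x)] = e^(x)
  d/dx[8e^(y)] = 8·y'·e^(y)
  d/dx[-12] = 0

The pieces without y' make up ∂F/∂x and the coefficient of y' is ∂F/∂y:
  ∂F/∂x = e^(x),
  ∂F/∂y = 8e^(y).

Since d/dx[F] = ∂F/∂x + (∂F/∂y)·y' = 0, solve for y':
  (∂F/∂y)·y' = -∂F/∂x
  dy/dx = -(∂F/∂x)/(∂F/∂y) = -(e^(x))/(8e^(y)) = -e^(x - y)/8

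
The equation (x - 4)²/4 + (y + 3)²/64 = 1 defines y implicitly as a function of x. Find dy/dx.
Differentiate both sides with respect to x, treating y as y(x). By the chain rule, any term containing y contributes a factor of y' = dy/dx when we differentiate it.

Move every term to one side and write the relation as F(x, y) = 0. Term by term,
  d/dx[(x - 4)^2/4] = x/2 - 2
  d/dx[(y + 3)^2/64] = y'(y + 3)/32
  d/dx[-1] = 0

The pieces without y' make up ∂F/∂x and the coefficient of y' is ∂F/∂y:
  ∂F/∂x = x/2 - 2,
  ∂F/∂y = y/32 + 3/32.

Since d/dx[F] = ∂F/∂x + (∂F/∂y)·y' = 0, solve for y':
  (∂F/∂y)·y' = -∂F/∂x
  dy/dx = -(∂F/∂x)/(∂F/∂y) = -(x/2 - 2)/(y/32 + 3/32)
        = -((x - 4)/2)/((y + 3)/32) = 16(4 - x)/(y + 3)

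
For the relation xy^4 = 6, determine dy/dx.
Take d/dx of both sides. Since y is implicitly a function of x, the chain rule attaches a y' = dy/dx factor whenever we differentiate through y.

Set F(x, y) = (left side) − (right side), so the curve is F = 0. Differentiating each term of F:
  d/dx[xy^4] = 4xy^3·y' + y^4
  d/dx[-6] = 0

Collecting, the y'-free part is the partial derivative in x and the y' coefficient is the partial derivative in y:
  ∂F/∂x = y^4
  ∂F/∂y = 4xy^3

so d/dx[F(x, y(x))] = ∂F/∂x + (∂F/∂y)·y' = 0. Rearranging,
  dy/dx = -(∂F/∂x)/(∂F/∂y) = -(y^4)/(4xy^3) = -y/(4x)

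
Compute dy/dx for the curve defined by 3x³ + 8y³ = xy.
Apply d/dx to both sides, remembering that y depends on x. Each occurrence of y therefore brings in a y' = dy/dx via the chain rule.

With F(x, y) equal to the left-hand side minus the right, differentiate F term by term:
  d/dx[3x^3] = 9x^2
  d/dx[-xy] = -x·y' - y
  d/dx[8y^3] = 24y^2·y'
Adding these up, d/dx[F] = 0 becomes
  (9x^2 - y) + (-x + 24y^2)·y' = 0,
so isolating y',
  dy/dx = -(9x^2 - y)/(-x + 24y^2) = (9x^2 - y)/(x - 24y^2)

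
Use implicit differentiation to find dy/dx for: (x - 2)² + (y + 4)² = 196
Take d/dx of both sides. Since y is implicitly a function of x, the chain rule attaches a y' = dy/dx factor whenever we differentiate through y.

Set F(x, y) = (left side) − (right side), so the curve is F = 0. Differentiating each term of F:
  d/dx[(x - 2)^2] = 2x - 4
  d/dx[(y + 4)^2] = 2·y'(y + 4)
  d/dx[-196] = 0

Collecting, the y'-free part is the partial derivative in x and the y' coefficient is the partial derivative in y:
  ∂F/∂x = 2x - 4
  ∂F/∂y = 2y + 8

so d/dx[F(x, y(x))] = ∂F/∂x + (∂F/∂y)·y' = 0. Rearranging,
  dy/dx = -(∂F/∂x)/(∂F/∂y) = -(2x - 4)/(2y + 8) = (2 - x)/(y + 4)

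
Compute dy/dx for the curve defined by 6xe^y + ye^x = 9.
Differentiate both sides with respect to x, treating y as y(x). By the chain rule, any term containing y contributes a factor of y' = dy/dx when we differentiate it.

Move every term to one side and write the relation as F(x, y) = 0. Term by term,
  d/dx[6x·e^(y)] = 6x·y'·e^(y) + 6e^(y)
  d/dx[y·e^(x)] = y·e^(x) + y'·e^(x)
  d/dx[-9] = 0

The pieces without y' make up ∂F/∂x and the coefficient of y' is ∂F/∂y:
  ∂F/∂x = y·e^(x) + 6e^(y),
  ∂F/∂y = 6x·e^(y) + e^(x).

Since d/dx[F] = ∂F/∂x + (∂F/∂y)·y' = 0, solve for y':
  (∂F/∂y)·y' = -∂F/∂x
  dy/dx = -(∂F/∂x)/(∂F/∂y) = -(y·e^(x) + 6e^(y))/(6x·e^(y) + e^(x)) = (-y·e^(x) - 6e^(y))/(6x·e^(y) + e^(x))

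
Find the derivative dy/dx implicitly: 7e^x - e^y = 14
Apply d/dx to both sides, remembering that y depends on x. Each occurrence of y therefore brings in a y' = dy/dx via the chain rule.

With F(x, y) equal to the left-hand side minus the right, differentiate F term by term:
  d/dx[7e^(x)] = 7e^(x)
  d/dx[-e^(y)] = -y'·e^(y)
  d/dx[-14] = 0
Adding these up, d/dx[F] = 0 becomes
  (7e^(x)) + (-e^(y))·y' = 0,
so isolating y',
  dy/dx = -(7e^(x))/(-e^(y)) = 7e^(x - y)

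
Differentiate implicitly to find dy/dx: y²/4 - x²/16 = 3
Apply d/dx to both sides, remembering that y depends on x. Each occurrence of y therefore brings in a y' = dy/dx via the chain rule.

With F(x, y) equal to the left-hand side minus the right, differentiate F term by term:
  d/dx[-x^2/16] = -x/8
  d/dx[y^2/4] = y·y'/2
  d/dx[-3] = 0
Adding these up, d/dx[F] = 0 becomes
  (-x/8) + (y/2)·y' = 0,
so isolating y',
  dy/dx = -(-x/8)/(y/2) = x/(4y)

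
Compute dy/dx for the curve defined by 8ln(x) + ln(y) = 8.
Apply d/dx to both sides, remembering that y depends on x. Each occurrence of y therefore brings in a y' = dy/dx via the chain rule.

With F(x, y) equal to the left-hand side minus the right, differentiate F term by term:
  d/dx[8ln(x)] = 8/x
  d/dx[ln(y)] = y'/y
  d/dx[-8] = 0
Adding these up, d/dx[F] = 0 becomes
  (8/x) + (1/y)·y' = 0,
so isolating y',
  dy/dx = -(8/x)/(1/y) = -8y/x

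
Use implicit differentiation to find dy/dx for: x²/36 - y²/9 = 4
Apply d/dx to both sides, remembering that y depends on x. Each occurrence of y therefore brings in a y' = dy/dx via the chain rule.

With F(x, y) equal to the left-hand side minus the right, differentiate F term by term:
  d/dx[x^2/36] = x/18
  d/dx[-y^2/9] = -2y·y'/9
  d/dx[-4] = 0
Adding these up, d/dx[F] = 0 becomes
  (x/18) + (-2y/9)·y' = 0,
so isolating y',
  dy/dx = -(x/18)/(-2y/9) = x/(4y)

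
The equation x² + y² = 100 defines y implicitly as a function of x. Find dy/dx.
Differentiate the relation implicitly: treat y = y(x) and apply the chain rule, so every y-derivative picks up a y' = dy/dx factor.

With everything moved to the left-hand side, differentiate term by term:
  d/dx[x^2] = 2x
  d/dx[y^2] = 2y·y'
  d/dx[-100] = 0

Separating the contributions that come from x directly and those that come through y:
  without y':      2x
  multiplying y':  2y

so (2x) + (2y)·y' = 0, and therefore
  dy/dx = -(2x)/(2y) = -x/y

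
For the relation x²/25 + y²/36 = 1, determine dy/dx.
Differentiate both sides with respect to x, treating y as y(x). By the chain rule, any term containing y contributes a factor of y' = dy/dx when we differentiate it.

Move every term to one side and write the relation as F(x, y) = 0. Term by term,
  d/dx[x^2/25] = 2x/25
  d/dx[y^2/36] = y·y'/18
  d/dx[-1] = 0

The pieces without y' make up ∂F/∂x and the coefficient of y' is ∂F/∂y:
  ∂F/∂x = 2x/25,
  ∂F/∂y = y/18.

Since d/dx[F] = ∂F/∂x + (∂F/∂y)·y' = 0, solve for y':
  (∂F/∂y)·y' = -∂F/∂x
  dy/dx = -(∂F/∂x)/(∂F/∂y) = -(2x/25)/(y/18) = -36x/(25y)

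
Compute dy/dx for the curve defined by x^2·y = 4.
Differentiate both sides with respect to x, treating y as y(x). By the chain rule, any term containing y contributes a factor of y' = dy/dx when we differentiate it.

Move every term to one side and write the relation as F(x, y) = 0. Term by term,
  d/dx[x^2y] = x^2·y' + 2xy
  d/dx[-4] = 0

The pieces without y' make up ∂F/∂x and the coefficient of y' is ∂F/∂y:
  ∂F/∂x = 2xy,
  ∂F/∂y = x^2.

Since d/dx[F] = ∂F/∂x + (∂F/∂y)·y' = 0, solve for y':
  (∂F/∂y)·y' = -∂F/∂x
  dy/dx = -(∂F/∂x)/(∂F/∂y) = -(2xy)/(x^2) = -2y/x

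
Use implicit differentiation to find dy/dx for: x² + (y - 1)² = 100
Apply d/dx to both sides, remembering that y depends on x. Each occurrence of y therefore brings in a y' = dy/dx via the chain rule.

With F(x, y) equal to the left-hand side minus the right, differentiate F term by term:
  d/dx[x^2] = 2x
  d/dx[(y - 1)^2] = 2·y'(y - 1)
  d/dx[-100] = 0
Adding these up, d/dx[F] = 0 becomes
  (2x) + (2y - 2)·y' = 0,
so isolating y',
  dy/dx = -(2x)/(2y - 2) = -x/(y - 1)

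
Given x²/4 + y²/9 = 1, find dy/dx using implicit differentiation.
Differentiate both sides with respect to x, treating y as y(x). By the chain rule, any term containing y contributes a factor of y' = dy/dx when we differentiate it.

Move every term to one side and write the relation as F(x, y) = 0. Term by term,
  d/dx[x^2/4] = x/2
  d/dx[y^2/9] = 2y·y'/9
  d/dx[-1] = 0

The pieces without y' make up ∂F/∂x and the coefficient of y' is ∂F/∂y:
  ∂F/∂x = x/2,
  ∂F/∂y = 2y/9.

Since d/dx[F] = ∂F/∂x + (∂F/∂y)·y' = 0, solve for y':
  (∂F/∂y)·y' = -∂F/∂x
  dy/dx = -(∂F/∂x)/(∂F/∂y) = -(x/2)/(2y/9) = -9x/(4y)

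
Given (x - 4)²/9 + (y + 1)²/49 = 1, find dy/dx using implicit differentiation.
Differentiate both sides with respect to x, treating y as y(x). By the chain rule, any term containing y contributes a factor of y' = dy/dx when we differentiate it.

Move every term to one side and write the relation as F(x, y) = 0. Term by term,
  d/dx[(x - 4)^2/9] = 2x/9 - 8/9
  d/dx[(y + 1)^2/49] = 2·y'(y + 1)/49
  d/dx[-1] = 0

The pieces without y' make up ∂F/∂x and the coefficient of y' is ∂F/∂y:
  ∂F/∂x = 2x/9 - 8/9,
  ∂F/∂y = 2y/49 + 2/49.

Since d/dx[F] = ∂F/∂x + (∂F/∂y)·y' = 0, solve for y':
  (∂F/∂y)·y' = -∂F/∂x
  dy/dx = -(∂F/∂x)/(∂F/∂y) = -(2x/9 - 8/9)/(2y/49 + 2/49)
        = -(2(x - 4)/9)/(2(y + 1)/49) = 49(4 - x)/(9(y + 1))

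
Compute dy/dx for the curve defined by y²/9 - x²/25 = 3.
Take d/dx of both sides. Since y is implicitly a function of x, the chain rule attaches a y' = dy/dx factor whenever we differentiate through y.

Set F(x, y) = (left side) − (right side), so the curve is F = 0. Differentiating each term of F:
  d/dx[-x^2/25] = -2x/25
  d/dx[y^2/9] = 2y·y'/9
  d/dx[-3] = 0

Collecting, the y'-free part is the partial derivative in x and the y' coefficient is the partial derivative in y:
  ∂F/∂x = -2x/25
  ∂F/∂y = 2y/9

so d/dx[F(x, y(x))] = ∂F/∂x + (∂F/∂y)·y' = 0. Rearranging,
  dy/dx = -(∂F/∂x)/(∂F/∂y) = -(-2x/25)/(2y/9) = 9x/(25y)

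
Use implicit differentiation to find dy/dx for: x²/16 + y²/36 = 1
Differentiate the relation implicitly: treat y = y(x) and apply the chain rule, so every y-derivative picks up a y' = dy/dx factor.

With everything moved to the left-hand side, differentiate term by term:
  d/dx[x^2/16] = x/8
  d/dx[y^2/36] = y·y'/18
  d/dx[-1] = 0

Separating the contributions that come from x directly and those that come through y:
  without y':      x/8
  multiplying y':  y/18

so (x/8) + (y/18)·y' = 0, and therefore
  dy/dx = -(x/8)/(y/18) = -9x/(4y)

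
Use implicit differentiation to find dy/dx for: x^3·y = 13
Differentiate the relation implicitly: treat y = y(x) and apply the chain rule, so every y-derivative picks up a y' = dy/dx factor.

With everything moved to the left-hand side, differentiate term by term:
  d/dx[x^3y] = x^3·y' + 3x^2y
  d/dx[-13] = 0

Separating the contributions that come from x directly and those that come through y:
  without y':      3x^2y
  multiplying y':  x^3

so (3x^2y) + (x^3)·y' = 0, and therefore
  dy/dx = -(3x^2y)/(x^3) = -3y/x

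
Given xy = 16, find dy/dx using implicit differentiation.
Take d/dx of both sides. Since y is implicitly a function of x, the chain rule attaches a y' = dy/dx factor whenever we differentiate through y.

Set F(x, y) = (left side) − (right side), so the curve is F = 0. Differentiating each term of F:
  d/dx[xy] = x·y' + y
  d/dx[-16] = 0

Collecting, the y'-free part is the partial derivative in x and the y' coefficient is the partial derivative in y:
  ∂F/∂x = y
  ∂F/∂y = x

so d/dx[F(x, y(x))] = ∂F/∂x + (∂F/∂y)·y' = 0. Rearranging,
  dy/dx = -(∂F/∂x)/(∂F/∂y) = -(y)/(x) = -y/x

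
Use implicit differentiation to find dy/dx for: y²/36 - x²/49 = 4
Differentiate the relation implicitly: treat y = y(x) and apply the chain rule, so every y-derivative picks up a y' = dy/dx factor.

With everything moved to the left-hand side, differentiate term by term:
  d/dx[-x^2/49] = -2x/49
  d/dx[y^2/36] = y·y'/18
  d/dx[-4] = 0

Separating the contributions that come from x directly and those that come through y:
  without y':      -2x/49
  multiplying y':  y/18

so (-2x/49) + (y/18)·y' = 0, and therefore
  dy/dx = -(-2x/49)/(y/18) = 36x/(49y)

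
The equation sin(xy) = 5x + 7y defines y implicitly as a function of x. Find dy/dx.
Apply d/dx to both sides, remembering that y depends on x. Each occurrence of y therefore brings in a y' = dy/dx via the chain rule.

With F(x, y) equal to the left-hand side minus the right, differentiate F term by term:
  d/dx[-5x] = -5
  d/dx[-7y] = -7·y'
  d/dx[sin(xy)] = (x·y' + y)·cos(xy)
Adding these up, d/dx[F] = 0 becomes
  (y·cos(xy) - 5) + (x·cos(xy) - 7)·y' = 0,
so isolating y',
  dy/dx = -(y·cos(xy) - 5)/(x·cos(xy) - 7) = (-y·cos(xy) + 5)/(x·cos(xy) - 7)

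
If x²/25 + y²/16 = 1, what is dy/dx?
Differentiate both sides with respect to x, treating y as y(x). By the chain rule, any term containing y contributes a factor of y' = dy/dx when we differentiate it.

Move every term to one side and write the relation as F(x, y) = 0. Term by term,
  d/dx[x^2/25] = 2x/25
  d/dx[y^2/16] = y·y'/8
  d/dx[-1] = 0

The pieces without y' make up ∂F/∂x and the coefficient of y' is ∂F/∂y:
  ∂F/∂x = 2x/25,
  ∂F/∂y = y/8.

Since d/dx[F] = ∂F/∂x + (∂F/∂y)·y' = 0, solve for y':
  (∂F/∂y)·y' = -∂F/∂x
  dy/dx = -(∂F/∂x)/(∂F/∂y) = -(2x/25)/(y/8) = -16x/(25y)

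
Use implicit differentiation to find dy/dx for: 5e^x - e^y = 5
Differentiate both sides with respect to x, treating y as y(x). By the chain rule, any term containing y contributes a factor of y' = dy/dx when we differentiate it.

Move every term to one side and write the relation as F(x, y) = 0. Term by term,
  d/dx[5e^(x)] = 5e^(x)
  d/dx[-e^(y)] = -y'·e^(y)
  d/dx[-5] = 0

The pieces without y' make up ∂F/∂x and the coefficient of y' is ∂F/∂y:
  ∂F/∂x = 5e^(x),
  ∂F/∂y = -e^(y).

Since d/dx[F] = ∂F/∂x + (∂F/∂y)·y' = 0, solve for y':
  (∂F/∂y)·y' = -∂F/∂x
  dy/dx = -(∂F/∂x)/(∂F/∂y) = -(5e^(x))/(-e^(y)) = 5e^(x - y)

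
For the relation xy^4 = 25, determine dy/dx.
Take d/dx of both sides. Since y is implicitly a function of x, the chain rule attaches a y' = dy/dx factor whenever we differentiate through y.

Set F(x, y) = (left side) − (right side), so the curve is F = 0. Differentiating each term of F:
  d/dx[xy^4] = 4xy^3·y' + y^4
  d/dx[-25] = 0

Collecting, the y'-free part is the partial derivative in x and the y' coefficient is the partial derivative in y:
  ∂F/∂x = y^4
  ∂F/∂y = 4xy^3

so d/dx[F(x, y(x))] = ∂F/∂x + (∂F/∂y)·y' = 0. Rearranging,
  dy/dx = -(∂F/∂x)/(∂F/∂y) = -(y^4)/(4xy^3) = -y/(4x)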